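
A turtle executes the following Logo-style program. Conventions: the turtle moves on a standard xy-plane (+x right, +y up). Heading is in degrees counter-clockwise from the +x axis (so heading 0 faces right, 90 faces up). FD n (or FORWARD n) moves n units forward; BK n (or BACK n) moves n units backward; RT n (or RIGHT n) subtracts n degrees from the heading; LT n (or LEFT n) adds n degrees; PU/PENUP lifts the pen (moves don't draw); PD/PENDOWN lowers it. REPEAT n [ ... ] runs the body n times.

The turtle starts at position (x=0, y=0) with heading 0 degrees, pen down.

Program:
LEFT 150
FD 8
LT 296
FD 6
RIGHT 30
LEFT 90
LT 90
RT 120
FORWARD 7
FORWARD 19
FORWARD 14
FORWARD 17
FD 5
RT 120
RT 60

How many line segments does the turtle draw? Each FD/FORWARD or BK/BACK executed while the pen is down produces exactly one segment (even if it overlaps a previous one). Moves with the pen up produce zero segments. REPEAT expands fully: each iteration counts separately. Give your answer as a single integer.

Answer: 7

Derivation:
Executing turtle program step by step:
Start: pos=(0,0), heading=0, pen down
LT 150: heading 0 -> 150
FD 8: (0,0) -> (-6.928,4) [heading=150, draw]
LT 296: heading 150 -> 86
FD 6: (-6.928,4) -> (-6.51,9.985) [heading=86, draw]
RT 30: heading 86 -> 56
LT 90: heading 56 -> 146
LT 90: heading 146 -> 236
RT 120: heading 236 -> 116
FD 7: (-6.51,9.985) -> (-9.578,16.277) [heading=116, draw]
FD 19: (-9.578,16.277) -> (-17.907,33.354) [heading=116, draw]
FD 14: (-17.907,33.354) -> (-24.045,45.937) [heading=116, draw]
FD 17: (-24.045,45.937) -> (-31.497,61.217) [heading=116, draw]
FD 5: (-31.497,61.217) -> (-33.689,65.711) [heading=116, draw]
RT 120: heading 116 -> 356
RT 60: heading 356 -> 296
Final: pos=(-33.689,65.711), heading=296, 7 segment(s) drawn
Segments drawn: 7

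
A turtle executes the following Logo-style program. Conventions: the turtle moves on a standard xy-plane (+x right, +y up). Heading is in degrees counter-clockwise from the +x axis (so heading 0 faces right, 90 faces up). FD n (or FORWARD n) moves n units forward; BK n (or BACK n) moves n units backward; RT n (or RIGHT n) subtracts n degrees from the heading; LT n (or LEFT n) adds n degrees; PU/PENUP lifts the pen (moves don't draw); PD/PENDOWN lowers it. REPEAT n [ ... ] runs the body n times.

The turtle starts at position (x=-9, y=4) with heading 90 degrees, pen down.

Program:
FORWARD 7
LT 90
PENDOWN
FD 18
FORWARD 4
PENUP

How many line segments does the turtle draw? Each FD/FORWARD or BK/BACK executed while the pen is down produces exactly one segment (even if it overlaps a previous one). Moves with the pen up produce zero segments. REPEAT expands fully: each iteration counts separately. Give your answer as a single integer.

Executing turtle program step by step:
Start: pos=(-9,4), heading=90, pen down
FD 7: (-9,4) -> (-9,11) [heading=90, draw]
LT 90: heading 90 -> 180
PD: pen down
FD 18: (-9,11) -> (-27,11) [heading=180, draw]
FD 4: (-27,11) -> (-31,11) [heading=180, draw]
PU: pen up
Final: pos=(-31,11), heading=180, 3 segment(s) drawn
Segments drawn: 3

Answer: 3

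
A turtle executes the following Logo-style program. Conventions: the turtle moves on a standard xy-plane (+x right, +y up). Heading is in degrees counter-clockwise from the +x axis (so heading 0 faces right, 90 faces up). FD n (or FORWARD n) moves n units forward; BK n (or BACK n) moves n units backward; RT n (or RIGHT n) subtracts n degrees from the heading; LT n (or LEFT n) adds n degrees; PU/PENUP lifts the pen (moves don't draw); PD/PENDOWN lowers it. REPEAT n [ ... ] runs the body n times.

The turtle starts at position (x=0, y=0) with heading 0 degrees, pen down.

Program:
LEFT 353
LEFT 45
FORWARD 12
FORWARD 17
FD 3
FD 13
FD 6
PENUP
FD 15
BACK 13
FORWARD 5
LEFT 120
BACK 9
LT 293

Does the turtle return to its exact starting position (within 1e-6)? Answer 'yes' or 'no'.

Executing turtle program step by step:
Start: pos=(0,0), heading=0, pen down
LT 353: heading 0 -> 353
LT 45: heading 353 -> 38
FD 12: (0,0) -> (9.456,7.388) [heading=38, draw]
FD 17: (9.456,7.388) -> (22.852,17.854) [heading=38, draw]
FD 3: (22.852,17.854) -> (25.216,19.701) [heading=38, draw]
FD 13: (25.216,19.701) -> (35.46,27.705) [heading=38, draw]
FD 6: (35.46,27.705) -> (40.189,31.399) [heading=38, draw]
PU: pen up
FD 15: (40.189,31.399) -> (52.009,40.634) [heading=38, move]
BK 13: (52.009,40.634) -> (41.765,32.63) [heading=38, move]
FD 5: (41.765,32.63) -> (45.705,35.708) [heading=38, move]
LT 120: heading 38 -> 158
BK 9: (45.705,35.708) -> (54.049,32.337) [heading=158, move]
LT 293: heading 158 -> 91
Final: pos=(54.049,32.337), heading=91, 5 segment(s) drawn

Start position: (0, 0)
Final position: (54.049, 32.337)
Distance = 62.984; >= 1e-6 -> NOT closed

Answer: no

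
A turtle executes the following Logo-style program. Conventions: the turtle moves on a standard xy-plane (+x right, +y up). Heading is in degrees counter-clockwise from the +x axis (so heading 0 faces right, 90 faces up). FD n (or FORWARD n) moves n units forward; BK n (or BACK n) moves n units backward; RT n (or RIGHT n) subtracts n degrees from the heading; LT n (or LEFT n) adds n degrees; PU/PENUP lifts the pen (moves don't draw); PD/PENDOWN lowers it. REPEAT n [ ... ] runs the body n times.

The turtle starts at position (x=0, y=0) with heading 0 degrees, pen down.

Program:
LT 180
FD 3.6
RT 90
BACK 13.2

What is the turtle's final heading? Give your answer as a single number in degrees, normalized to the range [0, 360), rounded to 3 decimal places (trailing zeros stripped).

Answer: 90

Derivation:
Executing turtle program step by step:
Start: pos=(0,0), heading=0, pen down
LT 180: heading 0 -> 180
FD 3.6: (0,0) -> (-3.6,0) [heading=180, draw]
RT 90: heading 180 -> 90
BK 13.2: (-3.6,0) -> (-3.6,-13.2) [heading=90, draw]
Final: pos=(-3.6,-13.2), heading=90, 2 segment(s) drawn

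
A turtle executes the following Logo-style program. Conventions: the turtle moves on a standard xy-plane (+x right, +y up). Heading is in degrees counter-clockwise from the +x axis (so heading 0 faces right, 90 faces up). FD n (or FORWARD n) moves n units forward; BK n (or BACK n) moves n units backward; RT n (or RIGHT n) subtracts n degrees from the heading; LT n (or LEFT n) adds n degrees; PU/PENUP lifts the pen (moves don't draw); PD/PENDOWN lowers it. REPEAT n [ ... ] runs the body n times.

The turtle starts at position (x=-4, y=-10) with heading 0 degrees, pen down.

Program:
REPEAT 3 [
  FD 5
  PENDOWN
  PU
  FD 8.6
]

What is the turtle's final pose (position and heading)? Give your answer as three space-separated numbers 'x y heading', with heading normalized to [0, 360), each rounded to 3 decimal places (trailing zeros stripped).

Executing turtle program step by step:
Start: pos=(-4,-10), heading=0, pen down
REPEAT 3 [
  -- iteration 1/3 --
  FD 5: (-4,-10) -> (1,-10) [heading=0, draw]
  PD: pen down
  PU: pen up
  FD 8.6: (1,-10) -> (9.6,-10) [heading=0, move]
  -- iteration 2/3 --
  FD 5: (9.6,-10) -> (14.6,-10) [heading=0, move]
  PD: pen down
  PU: pen up
  FD 8.6: (14.6,-10) -> (23.2,-10) [heading=0, move]
  -- iteration 3/3 --
  FD 5: (23.2,-10) -> (28.2,-10) [heading=0, move]
  PD: pen down
  PU: pen up
  FD 8.6: (28.2,-10) -> (36.8,-10) [heading=0, move]
]
Final: pos=(36.8,-10), heading=0, 1 segment(s) drawn

Answer: 36.8 -10 0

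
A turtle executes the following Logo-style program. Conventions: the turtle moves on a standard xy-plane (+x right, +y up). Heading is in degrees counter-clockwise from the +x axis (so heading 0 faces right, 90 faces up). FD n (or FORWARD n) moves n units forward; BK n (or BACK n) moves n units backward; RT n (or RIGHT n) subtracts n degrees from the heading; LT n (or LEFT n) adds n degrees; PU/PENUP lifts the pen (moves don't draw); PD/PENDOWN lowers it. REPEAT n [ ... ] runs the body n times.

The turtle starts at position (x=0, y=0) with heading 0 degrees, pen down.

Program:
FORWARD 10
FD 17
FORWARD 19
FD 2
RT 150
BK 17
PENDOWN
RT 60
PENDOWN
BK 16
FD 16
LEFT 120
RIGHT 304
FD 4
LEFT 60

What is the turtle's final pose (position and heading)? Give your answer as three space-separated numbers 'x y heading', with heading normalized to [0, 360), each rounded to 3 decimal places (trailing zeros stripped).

Answer: 66.039 6.263 26

Derivation:
Executing turtle program step by step:
Start: pos=(0,0), heading=0, pen down
FD 10: (0,0) -> (10,0) [heading=0, draw]
FD 17: (10,0) -> (27,0) [heading=0, draw]
FD 19: (27,0) -> (46,0) [heading=0, draw]
FD 2: (46,0) -> (48,0) [heading=0, draw]
RT 150: heading 0 -> 210
BK 17: (48,0) -> (62.722,8.5) [heading=210, draw]
PD: pen down
RT 60: heading 210 -> 150
PD: pen down
BK 16: (62.722,8.5) -> (76.579,0.5) [heading=150, draw]
FD 16: (76.579,0.5) -> (62.722,8.5) [heading=150, draw]
LT 120: heading 150 -> 270
RT 304: heading 270 -> 326
FD 4: (62.722,8.5) -> (66.039,6.263) [heading=326, draw]
LT 60: heading 326 -> 26
Final: pos=(66.039,6.263), heading=26, 8 segment(s) drawn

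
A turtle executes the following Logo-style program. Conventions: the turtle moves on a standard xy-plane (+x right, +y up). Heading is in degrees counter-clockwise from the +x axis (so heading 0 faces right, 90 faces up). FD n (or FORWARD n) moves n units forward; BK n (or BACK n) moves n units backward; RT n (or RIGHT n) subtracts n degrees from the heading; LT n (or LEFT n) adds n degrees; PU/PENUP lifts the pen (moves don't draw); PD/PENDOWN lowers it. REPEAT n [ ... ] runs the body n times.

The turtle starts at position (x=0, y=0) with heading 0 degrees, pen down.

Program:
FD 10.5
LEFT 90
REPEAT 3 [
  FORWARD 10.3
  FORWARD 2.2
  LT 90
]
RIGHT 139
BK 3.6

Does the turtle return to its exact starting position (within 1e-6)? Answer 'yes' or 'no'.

Executing turtle program step by step:
Start: pos=(0,0), heading=0, pen down
FD 10.5: (0,0) -> (10.5,0) [heading=0, draw]
LT 90: heading 0 -> 90
REPEAT 3 [
  -- iteration 1/3 --
  FD 10.3: (10.5,0) -> (10.5,10.3) [heading=90, draw]
  FD 2.2: (10.5,10.3) -> (10.5,12.5) [heading=90, draw]
  LT 90: heading 90 -> 180
  -- iteration 2/3 --
  FD 10.3: (10.5,12.5) -> (0.2,12.5) [heading=180, draw]
  FD 2.2: (0.2,12.5) -> (-2,12.5) [heading=180, draw]
  LT 90: heading 180 -> 270
  -- iteration 3/3 --
  FD 10.3: (-2,12.5) -> (-2,2.2) [heading=270, draw]
  FD 2.2: (-2,2.2) -> (-2,0) [heading=270, draw]
  LT 90: heading 270 -> 0
]
RT 139: heading 0 -> 221
BK 3.6: (-2,0) -> (0.717,2.362) [heading=221, draw]
Final: pos=(0.717,2.362), heading=221, 8 segment(s) drawn

Start position: (0, 0)
Final position: (0.717, 2.362)
Distance = 2.468; >= 1e-6 -> NOT closed

Answer: no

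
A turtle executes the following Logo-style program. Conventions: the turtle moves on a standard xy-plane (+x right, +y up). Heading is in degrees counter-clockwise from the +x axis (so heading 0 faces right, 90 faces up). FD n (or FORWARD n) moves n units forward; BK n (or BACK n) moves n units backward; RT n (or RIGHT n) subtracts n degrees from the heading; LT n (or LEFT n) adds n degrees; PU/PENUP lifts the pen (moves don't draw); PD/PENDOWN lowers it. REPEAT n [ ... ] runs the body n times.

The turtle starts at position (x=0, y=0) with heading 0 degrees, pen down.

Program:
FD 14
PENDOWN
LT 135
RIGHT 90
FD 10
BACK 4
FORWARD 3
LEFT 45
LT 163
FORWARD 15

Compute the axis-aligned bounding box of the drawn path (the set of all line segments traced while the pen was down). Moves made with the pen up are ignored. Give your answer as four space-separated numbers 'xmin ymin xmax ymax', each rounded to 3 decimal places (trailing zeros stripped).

Executing turtle program step by step:
Start: pos=(0,0), heading=0, pen down
FD 14: (0,0) -> (14,0) [heading=0, draw]
PD: pen down
LT 135: heading 0 -> 135
RT 90: heading 135 -> 45
FD 10: (14,0) -> (21.071,7.071) [heading=45, draw]
BK 4: (21.071,7.071) -> (18.243,4.243) [heading=45, draw]
FD 3: (18.243,4.243) -> (20.364,6.364) [heading=45, draw]
LT 45: heading 45 -> 90
LT 163: heading 90 -> 253
FD 15: (20.364,6.364) -> (15.978,-7.981) [heading=253, draw]
Final: pos=(15.978,-7.981), heading=253, 5 segment(s) drawn

Segment endpoints: x in {0, 14, 15.978, 18.243, 20.364, 21.071}, y in {-7.981, 0, 4.243, 6.364, 7.071}
xmin=0, ymin=-7.981, xmax=21.071, ymax=7.071

Answer: 0 -7.981 21.071 7.071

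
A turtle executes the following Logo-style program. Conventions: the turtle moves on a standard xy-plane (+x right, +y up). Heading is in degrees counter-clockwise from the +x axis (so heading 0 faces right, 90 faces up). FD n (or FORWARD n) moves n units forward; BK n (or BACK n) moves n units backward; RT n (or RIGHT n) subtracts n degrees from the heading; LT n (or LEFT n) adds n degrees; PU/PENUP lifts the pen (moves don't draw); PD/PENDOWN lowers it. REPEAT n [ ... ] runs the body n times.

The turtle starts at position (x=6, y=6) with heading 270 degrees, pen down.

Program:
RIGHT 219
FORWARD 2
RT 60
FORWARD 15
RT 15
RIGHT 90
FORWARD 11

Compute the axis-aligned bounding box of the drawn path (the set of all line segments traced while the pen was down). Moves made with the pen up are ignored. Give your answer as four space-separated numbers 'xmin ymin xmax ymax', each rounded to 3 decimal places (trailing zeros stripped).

Answer: 6 -4.841 22.074 7.554

Derivation:
Executing turtle program step by step:
Start: pos=(6,6), heading=270, pen down
RT 219: heading 270 -> 51
FD 2: (6,6) -> (7.259,7.554) [heading=51, draw]
RT 60: heading 51 -> 351
FD 15: (7.259,7.554) -> (22.074,5.208) [heading=351, draw]
RT 15: heading 351 -> 336
RT 90: heading 336 -> 246
FD 11: (22.074,5.208) -> (17.6,-4.841) [heading=246, draw]
Final: pos=(17.6,-4.841), heading=246, 3 segment(s) drawn

Segment endpoints: x in {6, 7.259, 17.6, 22.074}, y in {-4.841, 5.208, 6, 7.554}
xmin=6, ymin=-4.841, xmax=22.074, ymax=7.554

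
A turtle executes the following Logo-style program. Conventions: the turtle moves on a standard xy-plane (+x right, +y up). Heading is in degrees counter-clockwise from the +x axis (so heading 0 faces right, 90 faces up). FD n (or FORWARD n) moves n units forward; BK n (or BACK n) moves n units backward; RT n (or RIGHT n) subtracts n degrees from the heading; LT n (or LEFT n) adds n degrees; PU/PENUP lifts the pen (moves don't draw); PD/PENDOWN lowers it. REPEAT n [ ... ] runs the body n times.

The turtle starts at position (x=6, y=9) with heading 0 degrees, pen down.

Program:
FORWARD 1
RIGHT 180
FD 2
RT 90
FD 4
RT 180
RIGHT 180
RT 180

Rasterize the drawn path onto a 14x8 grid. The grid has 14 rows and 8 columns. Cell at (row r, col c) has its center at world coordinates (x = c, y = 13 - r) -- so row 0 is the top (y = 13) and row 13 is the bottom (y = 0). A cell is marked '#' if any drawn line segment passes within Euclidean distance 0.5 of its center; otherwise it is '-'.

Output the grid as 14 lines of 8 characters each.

Answer: -----#--
-----#--
-----#--
-----#--
-----###
--------
--------
--------
--------
--------
--------
--------
--------
--------

Derivation:
Segment 0: (6,9) -> (7,9)
Segment 1: (7,9) -> (5,9)
Segment 2: (5,9) -> (5,13)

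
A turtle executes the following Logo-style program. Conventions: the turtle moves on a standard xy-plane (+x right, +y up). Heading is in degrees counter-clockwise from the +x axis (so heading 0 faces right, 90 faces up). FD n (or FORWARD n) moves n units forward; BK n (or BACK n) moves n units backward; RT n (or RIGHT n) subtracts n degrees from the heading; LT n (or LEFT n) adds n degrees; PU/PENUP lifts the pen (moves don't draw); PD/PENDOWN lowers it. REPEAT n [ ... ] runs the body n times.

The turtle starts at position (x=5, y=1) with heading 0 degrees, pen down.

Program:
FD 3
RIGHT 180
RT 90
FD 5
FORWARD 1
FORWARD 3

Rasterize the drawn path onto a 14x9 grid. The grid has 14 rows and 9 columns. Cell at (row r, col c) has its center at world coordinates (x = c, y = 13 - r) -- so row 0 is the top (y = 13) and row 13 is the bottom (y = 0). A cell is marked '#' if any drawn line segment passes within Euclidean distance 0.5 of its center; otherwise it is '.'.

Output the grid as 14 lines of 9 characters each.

Segment 0: (5,1) -> (8,1)
Segment 1: (8,1) -> (8,6)
Segment 2: (8,6) -> (8,7)
Segment 3: (8,7) -> (8,10)

Answer: .........
.........
.........
........#
........#
........#
........#
........#
........#
........#
........#
........#
.....####
.........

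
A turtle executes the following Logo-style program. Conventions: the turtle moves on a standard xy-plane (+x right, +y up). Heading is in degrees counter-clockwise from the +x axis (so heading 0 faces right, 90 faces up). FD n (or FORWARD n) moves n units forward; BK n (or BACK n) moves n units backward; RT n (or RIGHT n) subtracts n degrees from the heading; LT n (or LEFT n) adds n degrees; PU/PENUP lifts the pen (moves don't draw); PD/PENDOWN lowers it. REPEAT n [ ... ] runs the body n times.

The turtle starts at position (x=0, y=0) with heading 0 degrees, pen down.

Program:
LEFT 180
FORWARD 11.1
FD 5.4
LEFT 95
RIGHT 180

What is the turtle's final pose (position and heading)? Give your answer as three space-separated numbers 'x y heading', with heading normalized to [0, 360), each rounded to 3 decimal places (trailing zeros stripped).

Executing turtle program step by step:
Start: pos=(0,0), heading=0, pen down
LT 180: heading 0 -> 180
FD 11.1: (0,0) -> (-11.1,0) [heading=180, draw]
FD 5.4: (-11.1,0) -> (-16.5,0) [heading=180, draw]
LT 95: heading 180 -> 275
RT 180: heading 275 -> 95
Final: pos=(-16.5,0), heading=95, 2 segment(s) drawn

Answer: -16.5 0 95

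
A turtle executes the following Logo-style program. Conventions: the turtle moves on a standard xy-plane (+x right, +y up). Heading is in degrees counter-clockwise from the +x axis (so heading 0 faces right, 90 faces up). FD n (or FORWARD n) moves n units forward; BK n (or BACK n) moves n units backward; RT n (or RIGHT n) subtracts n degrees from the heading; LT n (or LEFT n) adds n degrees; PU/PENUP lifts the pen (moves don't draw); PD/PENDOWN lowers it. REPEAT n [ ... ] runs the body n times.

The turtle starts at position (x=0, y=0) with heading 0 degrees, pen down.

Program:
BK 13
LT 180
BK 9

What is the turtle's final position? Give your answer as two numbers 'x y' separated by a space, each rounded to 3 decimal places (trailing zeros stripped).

Answer: -4 0

Derivation:
Executing turtle program step by step:
Start: pos=(0,0), heading=0, pen down
BK 13: (0,0) -> (-13,0) [heading=0, draw]
LT 180: heading 0 -> 180
BK 9: (-13,0) -> (-4,0) [heading=180, draw]
Final: pos=(-4,0), heading=180, 2 segment(s) drawn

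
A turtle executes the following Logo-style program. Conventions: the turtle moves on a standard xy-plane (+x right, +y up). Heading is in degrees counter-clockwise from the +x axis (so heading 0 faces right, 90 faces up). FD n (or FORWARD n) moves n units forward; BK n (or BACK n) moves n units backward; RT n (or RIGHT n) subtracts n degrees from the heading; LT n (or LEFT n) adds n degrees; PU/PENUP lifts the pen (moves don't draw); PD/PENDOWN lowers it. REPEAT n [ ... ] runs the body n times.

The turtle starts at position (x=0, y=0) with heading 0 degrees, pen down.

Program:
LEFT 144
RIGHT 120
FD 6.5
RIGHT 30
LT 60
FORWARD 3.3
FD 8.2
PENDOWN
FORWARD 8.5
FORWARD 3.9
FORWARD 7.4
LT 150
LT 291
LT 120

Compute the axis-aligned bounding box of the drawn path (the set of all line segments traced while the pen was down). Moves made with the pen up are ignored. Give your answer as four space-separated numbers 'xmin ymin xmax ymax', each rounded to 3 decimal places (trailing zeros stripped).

Executing turtle program step by step:
Start: pos=(0,0), heading=0, pen down
LT 144: heading 0 -> 144
RT 120: heading 144 -> 24
FD 6.5: (0,0) -> (5.938,2.644) [heading=24, draw]
RT 30: heading 24 -> 354
LT 60: heading 354 -> 54
FD 3.3: (5.938,2.644) -> (7.878,5.314) [heading=54, draw]
FD 8.2: (7.878,5.314) -> (12.698,11.947) [heading=54, draw]
PD: pen down
FD 8.5: (12.698,11.947) -> (17.694,18.824) [heading=54, draw]
FD 3.9: (17.694,18.824) -> (19.986,21.979) [heading=54, draw]
FD 7.4: (19.986,21.979) -> (24.336,27.966) [heading=54, draw]
LT 150: heading 54 -> 204
LT 291: heading 204 -> 135
LT 120: heading 135 -> 255
Final: pos=(24.336,27.966), heading=255, 6 segment(s) drawn

Segment endpoints: x in {0, 5.938, 7.878, 12.698, 17.694, 19.986, 24.336}, y in {0, 2.644, 5.314, 11.947, 18.824, 21.979, 27.966}
xmin=0, ymin=0, xmax=24.336, ymax=27.966

Answer: 0 0 24.336 27.966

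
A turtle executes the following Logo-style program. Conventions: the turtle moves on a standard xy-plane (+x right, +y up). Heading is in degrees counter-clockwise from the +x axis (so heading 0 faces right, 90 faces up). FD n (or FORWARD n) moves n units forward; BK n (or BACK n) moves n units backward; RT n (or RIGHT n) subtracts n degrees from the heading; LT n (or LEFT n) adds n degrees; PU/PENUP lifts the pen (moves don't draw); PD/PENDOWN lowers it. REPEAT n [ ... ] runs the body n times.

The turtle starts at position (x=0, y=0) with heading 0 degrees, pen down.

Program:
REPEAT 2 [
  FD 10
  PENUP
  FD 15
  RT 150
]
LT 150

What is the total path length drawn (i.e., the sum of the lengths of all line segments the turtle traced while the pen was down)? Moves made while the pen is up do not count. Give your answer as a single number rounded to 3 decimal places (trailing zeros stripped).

Answer: 10

Derivation:
Executing turtle program step by step:
Start: pos=(0,0), heading=0, pen down
REPEAT 2 [
  -- iteration 1/2 --
  FD 10: (0,0) -> (10,0) [heading=0, draw]
  PU: pen up
  FD 15: (10,0) -> (25,0) [heading=0, move]
  RT 150: heading 0 -> 210
  -- iteration 2/2 --
  FD 10: (25,0) -> (16.34,-5) [heading=210, move]
  PU: pen up
  FD 15: (16.34,-5) -> (3.349,-12.5) [heading=210, move]
  RT 150: heading 210 -> 60
]
LT 150: heading 60 -> 210
Final: pos=(3.349,-12.5), heading=210, 1 segment(s) drawn

Segment lengths:
  seg 1: (0,0) -> (10,0), length = 10
Total = 10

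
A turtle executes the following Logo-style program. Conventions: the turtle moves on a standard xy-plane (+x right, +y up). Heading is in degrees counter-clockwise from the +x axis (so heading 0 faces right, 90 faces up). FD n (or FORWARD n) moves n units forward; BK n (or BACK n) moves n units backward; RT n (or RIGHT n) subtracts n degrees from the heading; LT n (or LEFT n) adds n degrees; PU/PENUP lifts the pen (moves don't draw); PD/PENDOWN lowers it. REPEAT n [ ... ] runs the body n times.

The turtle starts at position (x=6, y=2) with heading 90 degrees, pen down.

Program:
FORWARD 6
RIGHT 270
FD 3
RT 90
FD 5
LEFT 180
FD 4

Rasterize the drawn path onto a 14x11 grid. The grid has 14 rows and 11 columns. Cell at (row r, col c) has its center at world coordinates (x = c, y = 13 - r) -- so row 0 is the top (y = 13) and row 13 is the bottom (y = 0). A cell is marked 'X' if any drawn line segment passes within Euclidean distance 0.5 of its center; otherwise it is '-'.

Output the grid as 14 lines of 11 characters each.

Segment 0: (6,2) -> (6,8)
Segment 1: (6,8) -> (3,8)
Segment 2: (3,8) -> (3,13)
Segment 3: (3,13) -> (3,9)

Answer: ---X-------
---X-------
---X-------
---X-------
---X-------
---XXXX----
------X----
------X----
------X----
------X----
------X----
------X----
-----------
-----------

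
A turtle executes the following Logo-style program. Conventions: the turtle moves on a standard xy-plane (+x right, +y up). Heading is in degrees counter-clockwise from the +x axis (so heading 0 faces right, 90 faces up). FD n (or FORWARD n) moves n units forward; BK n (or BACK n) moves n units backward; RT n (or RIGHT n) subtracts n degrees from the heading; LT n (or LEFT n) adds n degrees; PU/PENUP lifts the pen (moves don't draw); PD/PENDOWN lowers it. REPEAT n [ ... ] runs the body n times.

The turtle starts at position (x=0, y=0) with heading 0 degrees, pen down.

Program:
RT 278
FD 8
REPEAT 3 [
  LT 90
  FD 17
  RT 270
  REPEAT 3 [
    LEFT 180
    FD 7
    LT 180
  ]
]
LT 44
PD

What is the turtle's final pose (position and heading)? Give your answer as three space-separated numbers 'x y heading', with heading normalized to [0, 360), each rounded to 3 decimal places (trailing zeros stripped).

Executing turtle program step by step:
Start: pos=(0,0), heading=0, pen down
RT 278: heading 0 -> 82
FD 8: (0,0) -> (1.113,7.922) [heading=82, draw]
REPEAT 3 [
  -- iteration 1/3 --
  LT 90: heading 82 -> 172
  FD 17: (1.113,7.922) -> (-15.721,10.288) [heading=172, draw]
  RT 270: heading 172 -> 262
  REPEAT 3 [
    -- iteration 1/3 --
    LT 180: heading 262 -> 82
    FD 7: (-15.721,10.288) -> (-14.747,17.22) [heading=82, draw]
    LT 180: heading 82 -> 262
    -- iteration 2/3 --
    LT 180: heading 262 -> 82
    FD 7: (-14.747,17.22) -> (-13.773,24.152) [heading=82, draw]
    LT 180: heading 82 -> 262
    -- iteration 3/3 --
    LT 180: heading 262 -> 82
    FD 7: (-13.773,24.152) -> (-12.799,31.084) [heading=82, draw]
    LT 180: heading 82 -> 262
  ]
  -- iteration 2/3 --
  LT 90: heading 262 -> 352
  FD 17: (-12.799,31.084) -> (4.036,28.718) [heading=352, draw]
  RT 270: heading 352 -> 82
  REPEAT 3 [
    -- iteration 1/3 --
    LT 180: heading 82 -> 262
    FD 7: (4.036,28.718) -> (3.062,21.786) [heading=262, draw]
    LT 180: heading 262 -> 82
    -- iteration 2/3 --
    LT 180: heading 82 -> 262
    FD 7: (3.062,21.786) -> (2.088,14.854) [heading=262, draw]
    LT 180: heading 262 -> 82
    -- iteration 3/3 --
    LT 180: heading 82 -> 262
    FD 7: (2.088,14.854) -> (1.113,7.922) [heading=262, draw]
    LT 180: heading 262 -> 82
  ]
  -- iteration 3/3 --
  LT 90: heading 82 -> 172
  FD 17: (1.113,7.922) -> (-15.721,10.288) [heading=172, draw]
  RT 270: heading 172 -> 262
  REPEAT 3 [
    -- iteration 1/3 --
    LT 180: heading 262 -> 82
    FD 7: (-15.721,10.288) -> (-14.747,17.22) [heading=82, draw]
    LT 180: heading 82 -> 262
    -- iteration 2/3 --
    LT 180: heading 262 -> 82
    FD 7: (-14.747,17.22) -> (-13.773,24.152) [heading=82, draw]
    LT 180: heading 82 -> 262
    -- iteration 3/3 --
    LT 180: heading 262 -> 82
    FD 7: (-13.773,24.152) -> (-12.799,31.084) [heading=82, draw]
    LT 180: heading 82 -> 262
  ]
]
LT 44: heading 262 -> 306
PD: pen down
Final: pos=(-12.799,31.084), heading=306, 13 segment(s) drawn

Answer: -12.799 31.084 306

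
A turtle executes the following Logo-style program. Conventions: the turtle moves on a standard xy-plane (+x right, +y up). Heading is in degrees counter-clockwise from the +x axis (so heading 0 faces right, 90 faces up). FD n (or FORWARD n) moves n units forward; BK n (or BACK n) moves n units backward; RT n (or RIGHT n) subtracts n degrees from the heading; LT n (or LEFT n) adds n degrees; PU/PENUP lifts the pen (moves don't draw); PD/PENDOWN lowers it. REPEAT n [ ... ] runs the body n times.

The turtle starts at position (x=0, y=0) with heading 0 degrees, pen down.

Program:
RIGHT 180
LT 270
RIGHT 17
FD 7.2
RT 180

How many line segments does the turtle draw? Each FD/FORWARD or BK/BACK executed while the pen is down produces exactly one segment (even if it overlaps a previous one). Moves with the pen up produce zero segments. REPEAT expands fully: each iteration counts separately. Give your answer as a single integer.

Answer: 1

Derivation:
Executing turtle program step by step:
Start: pos=(0,0), heading=0, pen down
RT 180: heading 0 -> 180
LT 270: heading 180 -> 90
RT 17: heading 90 -> 73
FD 7.2: (0,0) -> (2.105,6.885) [heading=73, draw]
RT 180: heading 73 -> 253
Final: pos=(2.105,6.885), heading=253, 1 segment(s) drawn
Segments drawn: 1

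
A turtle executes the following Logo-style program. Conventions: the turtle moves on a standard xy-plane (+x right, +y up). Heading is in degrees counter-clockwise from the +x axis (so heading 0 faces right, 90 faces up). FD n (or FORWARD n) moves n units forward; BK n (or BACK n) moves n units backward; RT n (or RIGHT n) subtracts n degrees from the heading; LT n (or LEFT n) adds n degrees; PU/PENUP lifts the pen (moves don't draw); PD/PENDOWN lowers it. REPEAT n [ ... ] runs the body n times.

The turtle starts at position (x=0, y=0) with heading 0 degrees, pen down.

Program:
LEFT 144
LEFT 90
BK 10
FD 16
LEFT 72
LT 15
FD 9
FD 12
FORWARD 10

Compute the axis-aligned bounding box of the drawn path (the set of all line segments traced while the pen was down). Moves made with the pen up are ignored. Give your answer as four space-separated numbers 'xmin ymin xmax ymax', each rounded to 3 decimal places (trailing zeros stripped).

Answer: -3.527 -24.363 20.565 8.09

Derivation:
Executing turtle program step by step:
Start: pos=(0,0), heading=0, pen down
LT 144: heading 0 -> 144
LT 90: heading 144 -> 234
BK 10: (0,0) -> (5.878,8.09) [heading=234, draw]
FD 16: (5.878,8.09) -> (-3.527,-4.854) [heading=234, draw]
LT 72: heading 234 -> 306
LT 15: heading 306 -> 321
FD 9: (-3.527,-4.854) -> (3.468,-10.518) [heading=321, draw]
FD 12: (3.468,-10.518) -> (12.793,-18.07) [heading=321, draw]
FD 10: (12.793,-18.07) -> (20.565,-24.363) [heading=321, draw]
Final: pos=(20.565,-24.363), heading=321, 5 segment(s) drawn

Segment endpoints: x in {-3.527, 0, 3.468, 5.878, 12.793, 20.565}, y in {-24.363, -18.07, -10.518, -4.854, 0, 8.09}
xmin=-3.527, ymin=-24.363, xmax=20.565, ymax=8.09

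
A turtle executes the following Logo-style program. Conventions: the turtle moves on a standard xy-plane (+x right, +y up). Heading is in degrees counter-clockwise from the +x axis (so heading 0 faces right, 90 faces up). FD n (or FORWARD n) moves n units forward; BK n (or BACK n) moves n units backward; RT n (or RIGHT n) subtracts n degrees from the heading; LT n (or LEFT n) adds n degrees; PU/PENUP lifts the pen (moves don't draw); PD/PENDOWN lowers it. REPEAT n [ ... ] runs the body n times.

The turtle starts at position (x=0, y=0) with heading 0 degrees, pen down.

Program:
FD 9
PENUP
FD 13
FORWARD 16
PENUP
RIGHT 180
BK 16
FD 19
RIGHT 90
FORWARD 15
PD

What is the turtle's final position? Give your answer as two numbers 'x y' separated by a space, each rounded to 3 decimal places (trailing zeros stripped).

Executing turtle program step by step:
Start: pos=(0,0), heading=0, pen down
FD 9: (0,0) -> (9,0) [heading=0, draw]
PU: pen up
FD 13: (9,0) -> (22,0) [heading=0, move]
FD 16: (22,0) -> (38,0) [heading=0, move]
PU: pen up
RT 180: heading 0 -> 180
BK 16: (38,0) -> (54,0) [heading=180, move]
FD 19: (54,0) -> (35,0) [heading=180, move]
RT 90: heading 180 -> 90
FD 15: (35,0) -> (35,15) [heading=90, move]
PD: pen down
Final: pos=(35,15), heading=90, 1 segment(s) drawn

Answer: 35 15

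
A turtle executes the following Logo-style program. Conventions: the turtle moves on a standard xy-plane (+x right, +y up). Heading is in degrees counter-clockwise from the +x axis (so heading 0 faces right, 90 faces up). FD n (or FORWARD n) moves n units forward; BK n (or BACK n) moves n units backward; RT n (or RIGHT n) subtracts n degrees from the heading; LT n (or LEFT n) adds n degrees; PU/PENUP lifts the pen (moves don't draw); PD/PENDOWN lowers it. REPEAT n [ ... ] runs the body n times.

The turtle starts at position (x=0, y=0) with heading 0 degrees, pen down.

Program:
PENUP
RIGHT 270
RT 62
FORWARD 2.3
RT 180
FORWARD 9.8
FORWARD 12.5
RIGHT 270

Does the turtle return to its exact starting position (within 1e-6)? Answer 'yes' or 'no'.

Executing turtle program step by step:
Start: pos=(0,0), heading=0, pen down
PU: pen up
RT 270: heading 0 -> 90
RT 62: heading 90 -> 28
FD 2.3: (0,0) -> (2.031,1.08) [heading=28, move]
RT 180: heading 28 -> 208
FD 9.8: (2.031,1.08) -> (-6.622,-3.521) [heading=208, move]
FD 12.5: (-6.622,-3.521) -> (-17.659,-9.389) [heading=208, move]
RT 270: heading 208 -> 298
Final: pos=(-17.659,-9.389), heading=298, 0 segment(s) drawn

Start position: (0, 0)
Final position: (-17.659, -9.389)
Distance = 20; >= 1e-6 -> NOT closed

Answer: no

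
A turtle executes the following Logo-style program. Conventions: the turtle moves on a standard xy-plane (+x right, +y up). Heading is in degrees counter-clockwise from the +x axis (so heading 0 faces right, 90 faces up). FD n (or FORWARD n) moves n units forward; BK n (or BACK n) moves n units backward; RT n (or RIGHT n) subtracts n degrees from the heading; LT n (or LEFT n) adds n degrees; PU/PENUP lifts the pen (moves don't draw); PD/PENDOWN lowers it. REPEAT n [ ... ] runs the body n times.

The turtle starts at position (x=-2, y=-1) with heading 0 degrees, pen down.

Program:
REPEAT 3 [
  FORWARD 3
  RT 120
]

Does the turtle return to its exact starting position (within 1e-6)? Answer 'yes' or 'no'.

Answer: yes

Derivation:
Executing turtle program step by step:
Start: pos=(-2,-1), heading=0, pen down
REPEAT 3 [
  -- iteration 1/3 --
  FD 3: (-2,-1) -> (1,-1) [heading=0, draw]
  RT 120: heading 0 -> 240
  -- iteration 2/3 --
  FD 3: (1,-1) -> (-0.5,-3.598) [heading=240, draw]
  RT 120: heading 240 -> 120
  -- iteration 3/3 --
  FD 3: (-0.5,-3.598) -> (-2,-1) [heading=120, draw]
  RT 120: heading 120 -> 0
]
Final: pos=(-2,-1), heading=0, 3 segment(s) drawn

Start position: (-2, -1)
Final position: (-2, -1)
Distance = 0; < 1e-6 -> CLOSED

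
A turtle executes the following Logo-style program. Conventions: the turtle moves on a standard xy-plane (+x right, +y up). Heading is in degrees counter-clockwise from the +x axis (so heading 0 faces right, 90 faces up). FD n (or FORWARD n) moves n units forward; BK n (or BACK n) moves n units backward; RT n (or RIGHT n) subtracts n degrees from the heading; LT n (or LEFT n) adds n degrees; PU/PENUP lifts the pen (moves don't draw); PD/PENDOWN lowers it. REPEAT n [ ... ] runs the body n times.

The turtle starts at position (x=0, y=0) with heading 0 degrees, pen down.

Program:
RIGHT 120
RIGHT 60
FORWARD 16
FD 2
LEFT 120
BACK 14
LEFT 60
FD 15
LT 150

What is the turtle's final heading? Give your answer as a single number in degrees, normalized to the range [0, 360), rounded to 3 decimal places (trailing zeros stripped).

Answer: 150

Derivation:
Executing turtle program step by step:
Start: pos=(0,0), heading=0, pen down
RT 120: heading 0 -> 240
RT 60: heading 240 -> 180
FD 16: (0,0) -> (-16,0) [heading=180, draw]
FD 2: (-16,0) -> (-18,0) [heading=180, draw]
LT 120: heading 180 -> 300
BK 14: (-18,0) -> (-25,12.124) [heading=300, draw]
LT 60: heading 300 -> 0
FD 15: (-25,12.124) -> (-10,12.124) [heading=0, draw]
LT 150: heading 0 -> 150
Final: pos=(-10,12.124), heading=150, 4 segment(s) drawn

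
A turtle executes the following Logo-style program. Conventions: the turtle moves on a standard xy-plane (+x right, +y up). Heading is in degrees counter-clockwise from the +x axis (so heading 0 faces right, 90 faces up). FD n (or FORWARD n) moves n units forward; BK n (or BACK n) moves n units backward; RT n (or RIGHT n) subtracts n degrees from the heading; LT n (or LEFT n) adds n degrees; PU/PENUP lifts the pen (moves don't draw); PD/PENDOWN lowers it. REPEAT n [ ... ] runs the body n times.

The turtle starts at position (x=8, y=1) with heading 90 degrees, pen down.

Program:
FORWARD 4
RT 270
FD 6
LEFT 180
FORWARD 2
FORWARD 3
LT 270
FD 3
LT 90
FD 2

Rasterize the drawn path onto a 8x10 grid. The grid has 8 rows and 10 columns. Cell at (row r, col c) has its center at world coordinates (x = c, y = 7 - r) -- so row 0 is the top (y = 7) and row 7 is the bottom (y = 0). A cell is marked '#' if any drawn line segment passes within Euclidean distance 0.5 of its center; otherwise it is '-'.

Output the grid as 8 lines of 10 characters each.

Segment 0: (8,1) -> (8,5)
Segment 1: (8,5) -> (2,5)
Segment 2: (2,5) -> (4,5)
Segment 3: (4,5) -> (7,5)
Segment 4: (7,5) -> (7,2)
Segment 5: (7,2) -> (9,2)

Answer: ----------
----------
--#######-
-------##-
-------##-
-------###
--------#-
----------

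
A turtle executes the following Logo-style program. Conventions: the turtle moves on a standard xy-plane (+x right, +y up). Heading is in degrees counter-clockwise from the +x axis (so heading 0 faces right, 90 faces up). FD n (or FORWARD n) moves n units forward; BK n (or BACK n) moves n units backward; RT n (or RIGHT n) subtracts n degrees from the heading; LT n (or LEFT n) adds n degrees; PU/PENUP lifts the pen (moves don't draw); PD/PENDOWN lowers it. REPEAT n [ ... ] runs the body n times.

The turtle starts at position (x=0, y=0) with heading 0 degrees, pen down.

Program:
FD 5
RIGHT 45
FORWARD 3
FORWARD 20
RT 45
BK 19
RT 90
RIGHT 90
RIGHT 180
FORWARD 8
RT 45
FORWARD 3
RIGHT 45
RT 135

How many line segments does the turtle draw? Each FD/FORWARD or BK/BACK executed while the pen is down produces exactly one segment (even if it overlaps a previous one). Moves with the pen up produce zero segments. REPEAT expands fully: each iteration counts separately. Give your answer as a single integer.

Answer: 6

Derivation:
Executing turtle program step by step:
Start: pos=(0,0), heading=0, pen down
FD 5: (0,0) -> (5,0) [heading=0, draw]
RT 45: heading 0 -> 315
FD 3: (5,0) -> (7.121,-2.121) [heading=315, draw]
FD 20: (7.121,-2.121) -> (21.263,-16.263) [heading=315, draw]
RT 45: heading 315 -> 270
BK 19: (21.263,-16.263) -> (21.263,2.737) [heading=270, draw]
RT 90: heading 270 -> 180
RT 90: heading 180 -> 90
RT 180: heading 90 -> 270
FD 8: (21.263,2.737) -> (21.263,-5.263) [heading=270, draw]
RT 45: heading 270 -> 225
FD 3: (21.263,-5.263) -> (19.142,-7.385) [heading=225, draw]
RT 45: heading 225 -> 180
RT 135: heading 180 -> 45
Final: pos=(19.142,-7.385), heading=45, 6 segment(s) drawn
Segments drawn: 6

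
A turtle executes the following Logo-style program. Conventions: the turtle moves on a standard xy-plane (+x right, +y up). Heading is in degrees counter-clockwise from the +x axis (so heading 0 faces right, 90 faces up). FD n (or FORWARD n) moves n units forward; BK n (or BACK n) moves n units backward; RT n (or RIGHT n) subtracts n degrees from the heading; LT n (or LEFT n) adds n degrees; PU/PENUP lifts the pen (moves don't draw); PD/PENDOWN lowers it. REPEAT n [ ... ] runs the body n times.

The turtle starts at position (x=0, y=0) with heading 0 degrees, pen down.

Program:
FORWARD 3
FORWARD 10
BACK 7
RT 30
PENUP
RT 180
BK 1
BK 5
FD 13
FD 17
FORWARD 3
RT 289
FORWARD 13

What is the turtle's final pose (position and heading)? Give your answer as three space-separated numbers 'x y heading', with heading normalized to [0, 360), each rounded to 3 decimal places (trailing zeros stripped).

Executing turtle program step by step:
Start: pos=(0,0), heading=0, pen down
FD 3: (0,0) -> (3,0) [heading=0, draw]
FD 10: (3,0) -> (13,0) [heading=0, draw]
BK 7: (13,0) -> (6,0) [heading=0, draw]
RT 30: heading 0 -> 330
PU: pen up
RT 180: heading 330 -> 150
BK 1: (6,0) -> (6.866,-0.5) [heading=150, move]
BK 5: (6.866,-0.5) -> (11.196,-3) [heading=150, move]
FD 13: (11.196,-3) -> (-0.062,3.5) [heading=150, move]
FD 17: (-0.062,3.5) -> (-14.785,12) [heading=150, move]
FD 3: (-14.785,12) -> (-17.383,13.5) [heading=150, move]
RT 289: heading 150 -> 221
FD 13: (-17.383,13.5) -> (-27.194,4.971) [heading=221, move]
Final: pos=(-27.194,4.971), heading=221, 3 segment(s) drawn

Answer: -27.194 4.971 221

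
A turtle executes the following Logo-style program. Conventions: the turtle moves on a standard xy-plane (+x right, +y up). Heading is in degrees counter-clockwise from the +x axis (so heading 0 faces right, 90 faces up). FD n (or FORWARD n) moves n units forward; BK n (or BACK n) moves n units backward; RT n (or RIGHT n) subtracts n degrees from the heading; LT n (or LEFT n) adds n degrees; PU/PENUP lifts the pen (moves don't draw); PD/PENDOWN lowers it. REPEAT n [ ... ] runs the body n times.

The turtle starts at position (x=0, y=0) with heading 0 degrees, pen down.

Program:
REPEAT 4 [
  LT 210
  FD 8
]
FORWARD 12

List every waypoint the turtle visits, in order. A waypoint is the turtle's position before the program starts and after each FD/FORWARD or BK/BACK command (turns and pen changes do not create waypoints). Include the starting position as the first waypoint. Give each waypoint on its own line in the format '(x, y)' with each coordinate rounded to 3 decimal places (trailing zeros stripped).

Answer: (0, 0)
(-6.928, -4)
(-2.928, 2.928)
(-2.928, -5.072)
(-6.928, 1.856)
(-12.928, 12.249)

Derivation:
Executing turtle program step by step:
Start: pos=(0,0), heading=0, pen down
REPEAT 4 [
  -- iteration 1/4 --
  LT 210: heading 0 -> 210
  FD 8: (0,0) -> (-6.928,-4) [heading=210, draw]
  -- iteration 2/4 --
  LT 210: heading 210 -> 60
  FD 8: (-6.928,-4) -> (-2.928,2.928) [heading=60, draw]
  -- iteration 3/4 --
  LT 210: heading 60 -> 270
  FD 8: (-2.928,2.928) -> (-2.928,-5.072) [heading=270, draw]
  -- iteration 4/4 --
  LT 210: heading 270 -> 120
  FD 8: (-2.928,-5.072) -> (-6.928,1.856) [heading=120, draw]
]
FD 12: (-6.928,1.856) -> (-12.928,12.249) [heading=120, draw]
Final: pos=(-12.928,12.249), heading=120, 5 segment(s) drawn
Waypoints (6 total):
(0, 0)
(-6.928, -4)
(-2.928, 2.928)
(-2.928, -5.072)
(-6.928, 1.856)
(-12.928, 12.249)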